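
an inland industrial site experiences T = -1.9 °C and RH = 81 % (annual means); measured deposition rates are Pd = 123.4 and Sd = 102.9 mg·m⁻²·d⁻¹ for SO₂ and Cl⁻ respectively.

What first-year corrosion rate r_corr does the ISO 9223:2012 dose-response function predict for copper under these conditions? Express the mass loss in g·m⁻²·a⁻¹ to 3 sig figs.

r_corr = 9.81 g·m⁻²·a⁻¹

copper: T≤10 °C ⇒ hinge +0.126·(-1.9−10) = -1.4994
  Pd branch = 0.0053·Pd^0.26·e^(0.059·RH+f) = 0.4924 μm/a
  Cl⁻ term: 0.01025·102.9^0.27·exp(0.036·81+0.049·-1.9) = 0.6026
  sum: 0.4924 + 0.6026 → r_corr = 1.095 μm/a
Convert to mass loss: 1.095 μm/a × 8.96 g/cm³ = 9.812 g·m⁻²·a⁻¹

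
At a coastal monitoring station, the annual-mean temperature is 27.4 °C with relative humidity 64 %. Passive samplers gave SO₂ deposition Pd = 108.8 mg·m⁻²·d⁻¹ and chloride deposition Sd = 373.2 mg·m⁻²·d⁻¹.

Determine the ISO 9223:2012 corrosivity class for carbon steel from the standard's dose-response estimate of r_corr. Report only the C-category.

carbon steel: f(T) = -0.054·(T−10) [T>10 °C] = -0.9396
  Pd branch = 1.77·Pd^0.52·e^(0.02·RH+f) = 28.5 μm/a
  Cl⁻ term: 0.102·373.2^0.62·exp(0.033·64+0.04·27.4) = 99.18
  r_corr = 28.5 + 99.18 = 127.7 μm/a
Category bounds: 80…200 μm/a bracket r_corr ⇒ C5

C5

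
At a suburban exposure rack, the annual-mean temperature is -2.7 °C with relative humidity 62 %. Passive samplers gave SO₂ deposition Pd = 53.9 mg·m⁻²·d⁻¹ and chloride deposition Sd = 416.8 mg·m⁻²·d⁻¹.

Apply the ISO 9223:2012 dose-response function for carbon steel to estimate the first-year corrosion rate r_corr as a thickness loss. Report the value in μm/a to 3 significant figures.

carbon steel: T≤10 °C ⇒ hinge +0.150·(-2.7−10) = -1.9050
  sulphur-dioxide contribution → 7.238 μm/a
  chloride contribution → 29.83 μm/a
  total first-year rate 37.07 μm/a

r_corr = 37.1 μm/a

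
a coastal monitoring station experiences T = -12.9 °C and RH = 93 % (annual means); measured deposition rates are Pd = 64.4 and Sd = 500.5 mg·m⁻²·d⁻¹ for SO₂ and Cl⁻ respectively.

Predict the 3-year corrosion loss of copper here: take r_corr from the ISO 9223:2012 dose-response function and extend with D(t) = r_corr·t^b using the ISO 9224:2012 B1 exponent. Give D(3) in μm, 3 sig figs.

D(3) = 2.17 μm

copper: temperature factor f = +0.126·(-22.9) = -2.8854
  sulphur-dioxide contribution → 0.2111 μm/a
  chloride contribution → 0.83 μm/a
  total first-year rate 1.041 μm/a
ISO 9224: D(t) = r_corr · t^b with b = 0.667 (copper, B1)
  D(3) = 1.041 × 3^0.667 = 1.041 × 2.081 = 2.166 μm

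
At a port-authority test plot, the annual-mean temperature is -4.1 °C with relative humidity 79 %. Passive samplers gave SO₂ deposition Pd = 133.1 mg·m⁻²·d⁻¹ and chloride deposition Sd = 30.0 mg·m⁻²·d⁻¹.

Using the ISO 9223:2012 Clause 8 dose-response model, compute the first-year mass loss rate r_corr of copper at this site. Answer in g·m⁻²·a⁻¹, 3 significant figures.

copper: temperature factor f = +0.126·(-14.1) = -1.7766
  SO₂ term: 0.0053·133.1^0.26·exp(0.059·79-1.7766) = 0.3383
  Cl⁻ term: 0.01025·30.0^0.27·exp(0.036·79+0.049·-4.1) = 0.3609
  sum: 0.3383 + 0.3609 → r_corr = 0.6992 μm/a
Convert to mass loss: 0.6992 μm/a × 8.96 g/cm³ = 6.265 g·m⁻²·a⁻¹

r_corr = 6.26 g·m⁻²·a⁻¹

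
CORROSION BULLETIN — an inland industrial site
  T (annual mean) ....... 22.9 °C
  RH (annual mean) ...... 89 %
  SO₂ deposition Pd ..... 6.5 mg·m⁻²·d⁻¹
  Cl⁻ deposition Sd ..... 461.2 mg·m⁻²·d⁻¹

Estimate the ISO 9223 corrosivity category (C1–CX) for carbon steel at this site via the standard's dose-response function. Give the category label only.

carbon steel: f(T) = -0.054·(T−10) [T>10 °C] = -0.6966
  Pd branch = 1.77·Pd^0.52·e^(0.02·RH+f) = 13.84 μm/a
  Sd branch = 0.102·Sd^0.62·e^(0.033·RH+0.04·T) = 215.6 μm/a
  r_corr = 13.84 + 215.6 = 229.4 μm/a
Category bounds: 200…700 μm/a bracket r_corr ⇒ CX

CX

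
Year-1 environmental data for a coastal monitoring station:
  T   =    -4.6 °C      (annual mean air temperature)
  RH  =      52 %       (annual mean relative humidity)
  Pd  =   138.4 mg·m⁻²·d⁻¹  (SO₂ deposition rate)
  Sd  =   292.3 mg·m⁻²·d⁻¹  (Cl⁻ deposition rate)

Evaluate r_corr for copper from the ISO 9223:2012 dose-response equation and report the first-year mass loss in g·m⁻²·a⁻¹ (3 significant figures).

copper: f(T) = +0.126·(T−10) [T≤10 °C] = -1.8396
  sulphur-dioxide contribution → 0.06523 μm/a
  chloride contribution → 0.2464 μm/a
  ⇒ r_corr(copper) = 0.3116 μm/a
Convert to mass loss: 0.3116 μm/a × 8.96 g/cm³ = 2.792 g·m⁻²·a⁻¹

r_corr = 2.79 g·m⁻²·a⁻¹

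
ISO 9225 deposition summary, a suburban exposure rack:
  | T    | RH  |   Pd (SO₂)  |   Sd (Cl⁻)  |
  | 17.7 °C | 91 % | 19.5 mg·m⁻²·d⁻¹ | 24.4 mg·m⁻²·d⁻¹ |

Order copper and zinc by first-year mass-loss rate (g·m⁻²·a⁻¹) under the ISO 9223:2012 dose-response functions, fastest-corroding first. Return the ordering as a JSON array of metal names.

copper: T>10 °C ⇒ hinge -0.080·(17.7−10) = -0.6160
  sulphur-dioxide contribution → 1.33 μm/a
  chloride contribution → 1.53 μm/a
  total first-year rate 2.86 μm/a
  mass loss = 2.86 μm/a × 8.96 g/cm³ = 25.63 g·m⁻²·a⁻¹
zinc: temperature factor f = -0.071·(7.7) = -0.5467
  sulphur-dioxide contribution → 1.814 μm/a
  chloride contribution → 1.008 μm/a
  total first-year rate 2.822 μm/a
  mass loss = 2.822 μm/a × 7.14 g/cm³ = 20.15 g·m⁻²·a⁻¹
Ordering by g·m⁻²·a⁻¹: copper (25.6) > zinc (20.2)

["copper", "zinc"]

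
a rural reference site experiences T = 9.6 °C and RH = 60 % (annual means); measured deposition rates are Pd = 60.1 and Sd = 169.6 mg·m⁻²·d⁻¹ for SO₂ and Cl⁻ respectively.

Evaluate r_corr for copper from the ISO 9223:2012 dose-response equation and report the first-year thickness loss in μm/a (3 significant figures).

r_corr = 1.07 μm/a

copper: T≤10 °C ⇒ hinge +0.126·(9.6−10) = -0.0504
  SO₂ term: 0.0053·60.1^0.26·exp(0.059·60-0.0504) = 0.5038
  Sd branch = 0.01025·Sd^0.27·e^(0.036·RH+0.049·T) = 0.5689 μm/a
  sum: 0.5038 + 0.5689 → r_corr = 1.073 μm/a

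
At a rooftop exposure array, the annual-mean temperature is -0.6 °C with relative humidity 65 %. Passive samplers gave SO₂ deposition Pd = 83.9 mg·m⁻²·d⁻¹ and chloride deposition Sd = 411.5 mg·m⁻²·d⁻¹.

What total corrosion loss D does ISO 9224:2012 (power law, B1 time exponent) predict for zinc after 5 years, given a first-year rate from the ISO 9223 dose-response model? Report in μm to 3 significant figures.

D(5) = 7.66 μm

zinc: f(T) = +0.038·(T−10) [T≤10 °C] = -0.4028
  sulphur-dioxide contribution → 1.204 μm/a
  chloride contribution → 0.8648 μm/a
  ⇒ r_corr(zinc) = 2.069 μm/a
ISO 9224: D(t) = r_corr · t^b with b = 0.813 (zinc, B1)
  D(5) = 2.069 × 5^0.813 = 2.069 × 3.701 = 7.656 μm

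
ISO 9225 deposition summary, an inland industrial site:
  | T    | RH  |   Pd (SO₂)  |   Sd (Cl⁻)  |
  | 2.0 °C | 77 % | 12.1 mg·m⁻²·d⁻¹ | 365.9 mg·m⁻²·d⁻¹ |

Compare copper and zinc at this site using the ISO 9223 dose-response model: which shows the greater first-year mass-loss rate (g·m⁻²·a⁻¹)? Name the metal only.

copper: T≤10 °C ⇒ hinge +0.126·(2.0−10) = -1.0080
  Pd branch = 0.0053·Pd^0.26·e^(0.059·RH+f) = 0.3476 μm/a
  Sd branch = 0.01025·Sd^0.27·e^(0.036·RH+0.049·T) = 0.8897 μm/a
  r_corr = 0.3476 + 0.8897 = 1.237 μm/a
  mass loss = 1.237 μm/a × 8.96 g/cm³ = 11.09 g·m⁻²·a⁻¹
zinc: temperature factor f = +0.038·(-8.0) = -0.3040
  Pd branch = 0.0129·Pd^0.44·e^(0.046·RH+f) = 0.9846 μm/a
  Cl⁻ term: 0.0175·365.9^0.57·exp(0.008·77+0.085·2.0) = 1.11
  sum: 0.9846 + 1.11 → r_corr = 2.095 μm/a
  mass loss = 2.095 μm/a × 7.14 g/cm³ = 14.96 g·m⁻²·a⁻¹
Ordering by g·m⁻²·a⁻¹: zinc (15) > copper (11.1)

zinc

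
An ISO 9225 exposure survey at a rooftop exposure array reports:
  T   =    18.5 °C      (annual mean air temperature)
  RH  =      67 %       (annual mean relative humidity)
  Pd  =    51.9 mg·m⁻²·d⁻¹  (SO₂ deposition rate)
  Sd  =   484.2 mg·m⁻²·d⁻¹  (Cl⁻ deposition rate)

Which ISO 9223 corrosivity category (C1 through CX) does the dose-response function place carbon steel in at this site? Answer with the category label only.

C5

carbon steel: f(T) = -0.054·(T−10) [T>10 °C] = -0.4590
  sulphur-dioxide contribution → 33.3 μm/a
  chloride contribution → 90.14 μm/a
  total first-year rate 123.4 μm/a
Category bounds: 80…200 μm/a bracket r_corr ⇒ C5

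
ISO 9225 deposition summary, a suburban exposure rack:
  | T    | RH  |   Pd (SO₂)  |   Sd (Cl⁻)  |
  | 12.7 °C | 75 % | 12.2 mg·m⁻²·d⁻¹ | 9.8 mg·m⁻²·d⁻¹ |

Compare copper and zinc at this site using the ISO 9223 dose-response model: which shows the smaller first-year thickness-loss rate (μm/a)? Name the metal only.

copper

copper: f(T) = -0.080·(T−10) [T>10 °C] = -0.2160
  SO₂ term: 0.0053·12.2^0.26·exp(0.059·75-0.2160) = 0.6834
  Sd branch = 0.01025·Sd^0.27·e^(0.036·RH+0.049·T) = 0.5263 μm/a
  r_corr = 0.6834 + 0.5263 = 1.21 μm/a
zinc: temperature factor f = -0.071·(2.7) = -0.1917
  SO₂ term: 0.0129·12.2^0.44·exp(0.046·75-0.1917) = 1.008
  Sd branch = 0.0175·Sd^0.57·e^(0.008·RH+0.085·T) = 0.3447 μm/a
  r_corr = 1.008 + 0.3447 = 1.353 μm/a
Ordering by μm/a: zinc (1.35) > copper (1.21)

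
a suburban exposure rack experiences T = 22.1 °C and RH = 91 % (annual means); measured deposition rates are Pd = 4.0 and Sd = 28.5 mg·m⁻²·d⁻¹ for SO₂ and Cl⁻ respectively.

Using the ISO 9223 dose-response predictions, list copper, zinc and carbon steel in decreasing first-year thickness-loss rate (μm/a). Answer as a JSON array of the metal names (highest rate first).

["carbon steel", "copper", "zinc"]

copper: temperature factor f = -0.080·(12.1) = -0.9680
  SO₂ term: 0.0053·4.0^0.26·exp(0.059·91-0.9680) = 0.6196
  Sd branch = 0.01025·Sd^0.27·e^(0.036·RH+0.049·T) = 1.98 μm/a
  r_corr = 0.6196 + 1.98 = 2.599 μm/a
zinc: f(T) = -0.071·(T−10) [T>10 °C] = -0.8591
  Pd branch = 0.0129·Pd^0.44·e^(0.046·RH+f) = 0.6612 μm/a
  Cl⁻ term: 0.0175·28.5^0.57·exp(0.008·91+0.085·22.1) = 1.601
  sum: 0.6612 + 1.601 → r_corr = 2.262 μm/a
carbon steel: f(T) = -0.054·(T−10) [T>10 °C] = -0.6534
  SO₂ term: 1.77·4.0^0.52·exp(0.02·91-0.6534) = 11.69
  Cl⁻ term: 0.102·28.5^0.62·exp(0.033·91+0.04·22.1) = 39.69
  r_corr = 11.69 + 39.69 = 51.38 μm/a
Ordering by μm/a: carbon steel (51.4) > copper (2.6) > zinc (2.26)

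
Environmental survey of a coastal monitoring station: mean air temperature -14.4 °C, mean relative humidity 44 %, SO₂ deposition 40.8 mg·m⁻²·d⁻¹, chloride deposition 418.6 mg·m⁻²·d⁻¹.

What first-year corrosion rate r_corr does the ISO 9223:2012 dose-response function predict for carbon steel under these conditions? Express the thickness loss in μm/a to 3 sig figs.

carbon steel: T≤10 °C ⇒ hinge +0.150·(-14.4−10) = -3.6600
  Pd branch = 1.77·Pd^0.52·e^(0.02·RH+f) = 0.7554 μm/a
  Cl⁻ term: 0.102·418.6^0.62·exp(0.033·44+0.04·-14.4) = 10.34
  r_corr = 0.7554 + 10.34 = 11.1 μm/a

r_corr = 11.1 μm/a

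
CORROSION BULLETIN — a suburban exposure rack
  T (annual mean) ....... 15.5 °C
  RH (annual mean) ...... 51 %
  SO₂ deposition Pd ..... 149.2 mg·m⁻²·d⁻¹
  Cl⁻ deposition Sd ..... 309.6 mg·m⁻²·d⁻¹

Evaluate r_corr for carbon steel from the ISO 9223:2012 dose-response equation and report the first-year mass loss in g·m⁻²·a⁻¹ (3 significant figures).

r_corr = 667 g·m⁻²·a⁻¹

carbon steel: f(T) = -0.054·(T−10) [T>10 °C] = -0.2970
  Pd branch = 1.77·Pd^0.52·e^(0.02·RH+f) = 49.24 μm/a
  Cl⁻ term: 0.102·309.6^0.62·exp(0.033·51+0.04·15.5) = 35.73
  r_corr = 49.24 + 35.73 = 84.97 μm/a
Convert to mass loss: 84.97 μm/a × 7.85 g/cm³ = 667.1 g·m⁻²·a⁻¹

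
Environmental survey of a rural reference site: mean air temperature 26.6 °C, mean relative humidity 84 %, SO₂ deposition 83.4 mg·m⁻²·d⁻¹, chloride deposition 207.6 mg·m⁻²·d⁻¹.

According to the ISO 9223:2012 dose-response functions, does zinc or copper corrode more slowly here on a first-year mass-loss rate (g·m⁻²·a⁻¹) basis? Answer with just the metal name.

zinc: f(T) = -0.071·(T−10) [T>10 °C] = -1.1786
  sulphur-dioxide contribution → 1.325 μm/a
  chloride contribution → 6.881 μm/a
  total first-year rate 8.206 μm/a
  mass loss = 8.206 μm/a × 7.14 g/cm³ = 58.59 g·m⁻²·a⁻¹
copper: f(T) = -0.080·(T−10) [T>10 °C] = -1.3280
  sulphur-dioxide contribution → 0.6301 μm/a
  chloride contribution → 3.279 μm/a
  total first-year rate 3.909 μm/a
  mass loss = 3.909 μm/a × 8.96 g/cm³ = 35.03 g·m⁻²·a⁻¹
Ordering by g·m⁻²·a⁻¹: zinc (58.6) > copper (35)

copper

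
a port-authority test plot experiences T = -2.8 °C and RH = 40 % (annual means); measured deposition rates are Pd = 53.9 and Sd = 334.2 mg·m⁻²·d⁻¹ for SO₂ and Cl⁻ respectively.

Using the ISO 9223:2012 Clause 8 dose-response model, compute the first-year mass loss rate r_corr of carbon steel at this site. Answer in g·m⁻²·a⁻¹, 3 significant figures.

r_corr = 134 g·m⁻²·a⁻¹

carbon steel: temperature factor f = +0.150·(-12.8) = -1.9200
  SO₂ term: 1.77·53.9^0.52·exp(0.02·40-1.9200) = 4.592
  Cl⁻ term: 0.102·334.2^0.62·exp(0.033·40+0.04·-2.8) = 12.53
  r_corr = 4.592 + 12.53 = 17.13 μm/a
Convert to mass loss: 17.13 μm/a × 7.85 g/cm³ = 134.4 g·m⁻²·a⁻¹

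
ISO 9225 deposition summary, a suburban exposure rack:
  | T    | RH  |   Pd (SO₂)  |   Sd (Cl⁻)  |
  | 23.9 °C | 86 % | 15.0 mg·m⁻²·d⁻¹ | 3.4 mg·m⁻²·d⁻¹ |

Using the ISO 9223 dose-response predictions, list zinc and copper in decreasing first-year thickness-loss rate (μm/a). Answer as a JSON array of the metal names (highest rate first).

zinc: f(T) = -0.071·(T−10) [T>10 °C] = -0.9869
  Pd branch = 0.0129·Pd^0.44·e^(0.046·RH+f) = 0.8271 μm/a
  Cl⁻ term: 0.0175·3.4^0.57·exp(0.008·86+0.085·23.9) = 0.5334
  r_corr = 0.8271 + 0.5334 = 1.36 μm/a
copper: T>10 °C ⇒ hinge -0.080·(23.9−10) = -1.1120
  SO₂ term: 0.0053·15.0^0.26·exp(0.059·86-1.1120) = 0.5633
  Cl⁻ term: 0.01025·3.4^0.27·exp(0.036·86+0.049·23.9) = 1.017
  sum: 0.5633 + 1.017 → r_corr = 1.58 μm/a
Ordering by μm/a: copper (1.58) > zinc (1.36)

["copper", "zinc"]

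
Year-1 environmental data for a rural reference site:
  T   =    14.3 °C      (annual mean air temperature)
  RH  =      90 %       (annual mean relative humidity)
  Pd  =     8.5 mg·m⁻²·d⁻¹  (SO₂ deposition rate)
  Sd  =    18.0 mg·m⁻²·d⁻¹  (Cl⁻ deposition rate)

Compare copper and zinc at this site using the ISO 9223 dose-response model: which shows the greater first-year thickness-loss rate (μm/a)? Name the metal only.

copper

copper: T>10 °C ⇒ hinge -0.080·(14.3−10) = -0.3440
  SO₂ term: 0.0053·8.5^0.26·exp(0.059·90-0.3440) = 1.326
  Cl⁻ term: 0.01025·18.0^0.27·exp(0.036·90+0.049·14.3) = 1.151
  sum: 1.326 + 1.151 → r_corr = 2.477 μm/a
zinc: T>10 °C ⇒ hinge -0.071·(14.3−10) = -0.3053
  SO₂ term: 0.0129·8.5^0.44·exp(0.046·90-0.3053) = 1.531
  Sd branch = 0.0175·Sd^0.57·e^(0.008·RH+0.085·T) = 0.6297 μm/a
  r_corr = 1.531 + 0.6297 = 2.16 μm/a
Ordering by μm/a: copper (2.48) > zinc (2.16)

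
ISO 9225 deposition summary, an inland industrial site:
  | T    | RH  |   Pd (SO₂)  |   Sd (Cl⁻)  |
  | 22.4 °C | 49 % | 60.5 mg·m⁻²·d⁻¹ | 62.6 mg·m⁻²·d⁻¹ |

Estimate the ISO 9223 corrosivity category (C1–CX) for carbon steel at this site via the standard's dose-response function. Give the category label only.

C3

carbon steel: T>10 °C ⇒ hinge -0.054·(22.4−10) = -0.6696
  sulphur-dioxide contribution → 20.38 μm/a
  chloride contribution → 16.36 μm/a
  ⇒ r_corr(carbon steel) = 36.75 μm/a
36.7 μm/a falls in (25, 50] for carbon steel → category C3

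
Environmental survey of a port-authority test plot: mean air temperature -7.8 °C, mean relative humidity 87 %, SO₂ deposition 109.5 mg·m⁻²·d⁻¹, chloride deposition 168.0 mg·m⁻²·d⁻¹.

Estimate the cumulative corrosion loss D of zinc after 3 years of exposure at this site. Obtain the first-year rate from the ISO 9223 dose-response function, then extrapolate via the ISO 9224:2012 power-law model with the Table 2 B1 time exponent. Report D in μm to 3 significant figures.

D(3) = 7.74 μm

zinc: f(T) = +0.038·(T−10) [T≤10 °C] = -0.6764
  sulphur-dioxide contribution → 2.833 μm/a
  chloride contribution → 0.3356 μm/a
  total first-year rate 3.168 μm/a
Power-law: D(3) = r_corr · 3^0.813
  D(3) = 3.168 × 3^0.813 = 3.168 × 2.443 = 7.74 μm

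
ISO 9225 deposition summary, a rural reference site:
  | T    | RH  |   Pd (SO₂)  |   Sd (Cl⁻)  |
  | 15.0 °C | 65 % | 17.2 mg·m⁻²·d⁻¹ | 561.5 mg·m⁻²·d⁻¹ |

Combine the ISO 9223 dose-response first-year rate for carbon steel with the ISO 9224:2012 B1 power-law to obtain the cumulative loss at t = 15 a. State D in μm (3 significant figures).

carbon steel: T>10 °C ⇒ hinge -0.054·(15.0−10) = -0.2700
  Pd branch = 1.77·Pd^0.52·e^(0.02·RH+f) = 21.77 μm/a
  Cl⁻ term: 0.102·561.5^0.62·exp(0.033·65+0.04·15.0) = 80.41
  sum: 21.77 + 80.41 → r_corr = 102.2 μm/a
ISO 9224: D(t) = r_corr · t^b with b = 0.523 (carbon steel, B1)
  D(15) = 102.2 × 15^0.523 = 102.2 × 4.122 = 421.2 μm

D(15) = 421 μm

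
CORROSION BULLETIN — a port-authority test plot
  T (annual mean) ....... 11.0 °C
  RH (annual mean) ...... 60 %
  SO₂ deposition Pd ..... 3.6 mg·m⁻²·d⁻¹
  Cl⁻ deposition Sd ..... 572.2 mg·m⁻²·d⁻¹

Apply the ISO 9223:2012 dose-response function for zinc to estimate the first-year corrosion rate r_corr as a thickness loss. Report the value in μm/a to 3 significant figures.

zinc: temperature factor f = -0.071·(1.0) = -0.0710
  SO₂ term: 0.0129·3.6^0.44·exp(0.046·60-0.0710) = 0.3336
  Sd branch = 0.0175·Sd^0.57·e^(0.008·RH+0.085·T) = 2.688 μm/a
  sum: 0.3336 + 2.688 → r_corr = 3.021 μm/a

r_corr = 3.02 μm/a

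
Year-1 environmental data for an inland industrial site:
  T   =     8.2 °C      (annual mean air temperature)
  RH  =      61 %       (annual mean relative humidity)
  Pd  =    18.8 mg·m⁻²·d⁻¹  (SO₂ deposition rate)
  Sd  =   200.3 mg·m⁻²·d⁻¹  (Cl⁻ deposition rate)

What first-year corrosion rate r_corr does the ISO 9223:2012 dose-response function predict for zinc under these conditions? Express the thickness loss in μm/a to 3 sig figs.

zinc: T≤10 °C ⇒ hinge +0.038·(8.2−10) = -0.0684
  sulphur-dioxide contribution → 0.7247 μm/a
  chloride contribution → 1.174 μm/a
  ⇒ r_corr(zinc) = 1.899 μm/a

r_corr = 1.90 μm/a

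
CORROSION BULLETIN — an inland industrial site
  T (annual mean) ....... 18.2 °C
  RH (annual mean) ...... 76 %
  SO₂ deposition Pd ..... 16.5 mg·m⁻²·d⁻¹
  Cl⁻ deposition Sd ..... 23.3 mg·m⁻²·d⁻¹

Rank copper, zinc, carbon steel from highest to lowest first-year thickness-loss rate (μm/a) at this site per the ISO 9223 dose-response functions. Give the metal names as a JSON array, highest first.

["carbon steel", "zinc", "copper"]

copper: f(T) = -0.080·(T−10) [T>10 °C] = -0.6560
  sulphur-dioxide contribution → 0.505 μm/a
  chloride contribution → 0.9025 μm/a
  total first-year rate 1.408 μm/a
zinc: f(T) = -0.071·(T−10) [T>10 °C] = -0.5822
  sulphur-dioxide contribution → 0.8161 μm/a
  chloride contribution → 0.9085 μm/a
  total first-year rate 1.725 μm/a
carbon steel: T>10 °C ⇒ hinge -0.054·(18.2−10) = -0.4428
  sulphur-dioxide contribution → 22.33 μm/a
  chloride contribution → 18.27 μm/a
  total first-year rate 40.6 μm/a
Ordering by μm/a: carbon steel (40.6) > zinc (1.72) > copper (1.41)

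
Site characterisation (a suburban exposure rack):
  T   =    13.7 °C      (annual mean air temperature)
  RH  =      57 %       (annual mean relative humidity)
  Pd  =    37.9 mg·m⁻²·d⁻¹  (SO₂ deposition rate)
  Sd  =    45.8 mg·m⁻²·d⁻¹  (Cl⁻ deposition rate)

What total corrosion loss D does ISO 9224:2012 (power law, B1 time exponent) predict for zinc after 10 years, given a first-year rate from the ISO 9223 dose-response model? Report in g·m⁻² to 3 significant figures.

zinc: temperature factor f = -0.071·(3.7) = -0.2627
  sulphur-dioxide contribution → 0.6758 μm/a
  chloride contribution → 0.7825 μm/a
  total first-year rate 1.458 μm/a
ISO 9224: D(t) = r_corr · t^b with b = 0.813 (zinc, B1)
  D(10) = 1.458 × 10^0.813 = 1.458 × 6.501 = 9.481 μm
  Mass loss = 9.481 μm × 7.14 g/cm³ = 67.7 g·m⁻²

D(10) = 67.7 g·m⁻²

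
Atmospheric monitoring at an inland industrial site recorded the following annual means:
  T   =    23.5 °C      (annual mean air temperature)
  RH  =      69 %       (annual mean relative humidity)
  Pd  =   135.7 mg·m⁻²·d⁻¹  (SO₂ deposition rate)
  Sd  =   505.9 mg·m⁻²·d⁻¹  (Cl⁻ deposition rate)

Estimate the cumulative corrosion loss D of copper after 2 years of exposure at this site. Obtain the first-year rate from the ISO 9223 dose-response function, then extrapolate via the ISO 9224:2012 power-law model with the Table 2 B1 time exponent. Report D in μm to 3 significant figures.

copper: f(T) = -0.080·(T−10) [T>10 °C] = -1.0800
  sulphur-dioxide contribution → 0.3782 μm/a
  chloride contribution → 2.088 μm/a
  total first-year rate 2.466 μm/a
Long-term exponent b (ISO 9224 Table 2, B1) = 0.667
  D(2) = 2.466 × 2^0.667 = 2.466 × 1.588 = 3.916 μm

D(2) = 3.92 μm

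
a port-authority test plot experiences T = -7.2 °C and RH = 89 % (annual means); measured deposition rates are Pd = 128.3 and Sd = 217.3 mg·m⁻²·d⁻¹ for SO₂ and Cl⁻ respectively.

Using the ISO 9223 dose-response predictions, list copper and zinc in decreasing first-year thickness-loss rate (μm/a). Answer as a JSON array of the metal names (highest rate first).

copper: f(T) = +0.126·(T−10) [T≤10 °C] = -2.1672
  sulphur-dioxide contribution → 0.409 μm/a
  chloride contribution → 0.7586 μm/a
  total first-year rate 1.168 μm/a
zinc: T≤10 °C ⇒ hinge +0.038·(-7.2−10) = -0.6536
  sulphur-dioxide contribution → 3.407 μm/a
  chloride contribution → 0.4155 μm/a
  total first-year rate 3.822 μm/a
Ordering by μm/a: zinc (3.82) > copper (1.17)

["zinc", "copper"]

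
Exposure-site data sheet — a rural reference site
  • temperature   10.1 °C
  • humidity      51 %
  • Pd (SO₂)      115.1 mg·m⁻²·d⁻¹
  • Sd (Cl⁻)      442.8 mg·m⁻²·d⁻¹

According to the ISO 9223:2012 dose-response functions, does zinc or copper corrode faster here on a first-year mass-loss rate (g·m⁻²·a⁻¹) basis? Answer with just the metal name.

zinc: temperature factor f = -0.071·(0.1) = -0.0071
  Pd branch = 0.0129·Pd^0.44·e^(0.046·RH+f) = 1.08 μm/a
  Cl⁻ term: 0.0175·442.8^0.57·exp(0.008·51+0.085·10.1) = 2.002
  r_corr = 1.08 + 2.002 = 3.081 μm/a
  mass loss = 3.081 μm/a × 7.14 g/cm³ = 22 g·m⁻²·a⁻¹
copper: T>10 °C ⇒ hinge -0.080·(10.1−10) = -0.0080
  SO₂ term: 0.0053·115.1^0.26·exp(0.059·51-0.0080) = 0.366
  Sd branch = 0.01025·Sd^0.27·e^(0.036·RH+0.049·T) = 0.5464 μm/a
  r_corr = 0.366 + 0.5464 = 0.9124 μm/a
  mass loss = 0.9124 μm/a × 8.96 g/cm³ = 8.175 g·m⁻²·a⁻¹
Ordering by g·m⁻²·a⁻¹: zinc (22) > copper (8.17)

zinc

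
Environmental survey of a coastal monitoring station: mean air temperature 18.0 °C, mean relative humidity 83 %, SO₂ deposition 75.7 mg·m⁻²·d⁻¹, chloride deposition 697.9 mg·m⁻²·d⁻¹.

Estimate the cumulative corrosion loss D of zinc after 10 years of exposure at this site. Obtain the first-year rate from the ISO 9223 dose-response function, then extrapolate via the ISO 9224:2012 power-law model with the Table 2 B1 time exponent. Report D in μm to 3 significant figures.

zinc: temperature factor f = -0.071·(8.0) = -0.5680
  sulphur-dioxide contribution → 2.233 μm/a
  chloride contribution → 6.559 μm/a
  ⇒ r_corr(zinc) = 8.792 μm/a
Power-law: D(10) = r_corr · 10^0.813
  D(10) = 8.792 × 10^0.813 = 8.792 × 6.501 = 57.16 μm

D(10) = 57.2 μm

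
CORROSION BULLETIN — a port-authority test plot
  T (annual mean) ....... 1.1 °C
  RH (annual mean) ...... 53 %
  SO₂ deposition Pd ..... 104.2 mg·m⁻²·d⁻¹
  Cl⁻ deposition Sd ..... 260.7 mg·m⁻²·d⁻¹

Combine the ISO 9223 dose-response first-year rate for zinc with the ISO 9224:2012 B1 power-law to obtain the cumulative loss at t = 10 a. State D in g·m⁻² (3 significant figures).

zinc: T≤10 °C ⇒ hinge +0.038·(1.1−10) = -0.3382
  sulphur-dioxide contribution → 0.8135 μm/a
  chloride contribution → 0.6998 μm/a
  total first-year rate 1.513 μm/a
ISO 9224: D(t) = r_corr · t^b with b = 0.813 (zinc, B1)
  D(10) = 1.513 × 10^0.813 = 1.513 × 6.501 = 9.839 μm
  Mass loss = 9.839 μm × 7.14 g/cm³ = 70.25 g·m⁻²

D(10) = 70.2 g·m⁻²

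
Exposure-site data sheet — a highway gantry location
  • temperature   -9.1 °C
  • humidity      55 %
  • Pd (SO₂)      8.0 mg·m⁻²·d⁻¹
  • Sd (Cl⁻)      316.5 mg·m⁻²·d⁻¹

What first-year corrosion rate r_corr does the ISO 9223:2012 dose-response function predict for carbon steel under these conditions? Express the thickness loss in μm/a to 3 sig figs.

r_corr = 16.3 μm/a

carbon steel: f(T) = +0.150·(T−10) [T≤10 °C] = -2.8650
  sulphur-dioxide contribution → 0.8934 μm/a
  chloride contribution → 15.45 μm/a
  ⇒ r_corr(carbon steel) = 16.35 μm/a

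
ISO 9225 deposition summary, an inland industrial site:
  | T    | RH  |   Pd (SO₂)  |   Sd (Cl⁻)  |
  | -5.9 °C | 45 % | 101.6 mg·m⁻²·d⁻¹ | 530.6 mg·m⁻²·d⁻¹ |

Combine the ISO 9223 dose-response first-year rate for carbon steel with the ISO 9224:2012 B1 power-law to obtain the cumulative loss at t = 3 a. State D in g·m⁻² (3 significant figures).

carbon steel: temperature factor f = +0.150·(-15.9) = -2.3850
  Pd branch = 1.77·Pd^0.52·e^(0.02·RH+f) = 4.432 μm/a
  Cl⁻ term: 0.102·530.6^0.62·exp(0.033·45+0.04·-5.9) = 17.39
  r_corr = 4.432 + 17.39 = 21.83 μm/a
Power-law: D(3) = r_corr · 3^0.523
  D(3) = 21.83 × 3^0.523 = 21.83 × 1.776 = 38.77 μm
  Mass loss = 38.77 μm × 7.85 g/cm³ = 304.4 g·m⁻²

D(3) = 304 g·m⁻²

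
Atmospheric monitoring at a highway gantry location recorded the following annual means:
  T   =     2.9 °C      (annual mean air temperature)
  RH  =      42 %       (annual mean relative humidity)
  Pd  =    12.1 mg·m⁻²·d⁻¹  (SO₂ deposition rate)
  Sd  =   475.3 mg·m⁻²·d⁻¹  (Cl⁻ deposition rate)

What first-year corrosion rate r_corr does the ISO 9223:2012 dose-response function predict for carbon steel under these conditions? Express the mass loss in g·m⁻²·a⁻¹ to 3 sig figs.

r_corr = 205 g·m⁻²·a⁻¹

carbon steel: f(T) = +0.150·(T−10) [T≤10 °C] = -1.0650
  Pd branch = 1.77·Pd^0.52·e^(0.02·RH+f) = 5.168 μm/a
  Sd branch = 0.102·Sd^0.62·e^(0.033·RH+0.04·T) = 20.92 μm/a
  r_corr = 5.168 + 20.92 = 26.09 μm/a
Convert to mass loss: 26.09 μm/a × 7.85 g/cm³ = 204.8 g·m⁻²·a⁻¹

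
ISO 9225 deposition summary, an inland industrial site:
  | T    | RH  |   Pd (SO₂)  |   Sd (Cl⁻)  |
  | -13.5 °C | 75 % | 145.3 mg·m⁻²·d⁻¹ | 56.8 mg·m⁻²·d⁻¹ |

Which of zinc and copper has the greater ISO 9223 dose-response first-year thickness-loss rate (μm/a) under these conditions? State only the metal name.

zinc

zinc: T≤10 °C ⇒ hinge +0.038·(-13.5−10) = -0.8930
  Pd branch = 0.0129·Pd^0.44·e^(0.046·RH+f) = 1.488 μm/a
  Sd branch = 0.0175·Sd^0.57·e^(0.008·RH+0.085·T) = 0.1012 μm/a
  sum: 1.488 + 0.1012 → r_corr = 1.589 μm/a
copper: T≤10 °C ⇒ hinge +0.126·(-13.5−10) = -2.9610
  SO₂ term: 0.0053·145.3^0.26·exp(0.059·75-2.9610) = 0.08361
  Sd branch = 0.01025·Sd^0.27·e^(0.036·RH+0.049·T) = 0.2343 μm/a
  sum: 0.08361 + 0.2343 → r_corr = 0.3179 μm/a
Ordering by μm/a: zinc (1.59) > copper (0.318)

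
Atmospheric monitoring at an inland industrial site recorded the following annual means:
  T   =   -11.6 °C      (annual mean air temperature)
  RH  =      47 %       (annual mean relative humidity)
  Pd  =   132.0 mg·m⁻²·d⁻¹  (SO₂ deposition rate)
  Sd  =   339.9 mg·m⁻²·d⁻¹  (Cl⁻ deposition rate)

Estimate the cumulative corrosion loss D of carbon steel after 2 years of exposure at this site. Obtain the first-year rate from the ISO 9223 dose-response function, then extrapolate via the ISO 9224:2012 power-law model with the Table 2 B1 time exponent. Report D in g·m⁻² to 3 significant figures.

D(2) = 152 g·m⁻²

carbon steel: T≤10 °C ⇒ hinge +0.150·(-11.6−10) = -3.2400
  sulphur-dioxide contribution → 2.248 μm/a
  chloride contribution → 11.22 μm/a
  total first-year rate 13.47 μm/a
Power-law: D(2) = r_corr · 2^0.523
  D(2) = 13.47 × 2^0.523 = 13.47 × 1.437 = 19.36 μm
  Mass loss = 19.36 μm × 7.85 g/cm³ = 152 g·m⁻²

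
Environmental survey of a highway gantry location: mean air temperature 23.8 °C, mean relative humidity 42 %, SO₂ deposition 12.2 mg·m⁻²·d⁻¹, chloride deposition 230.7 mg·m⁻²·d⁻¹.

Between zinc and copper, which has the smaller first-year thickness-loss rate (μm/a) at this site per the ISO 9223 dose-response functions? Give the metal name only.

zinc: f(T) = -0.071·(T−10) [T>10 °C] = -0.9798
  sulphur-dioxide contribution → 0.1005 μm/a
  chloride contribution → 4.116 μm/a
  total first-year rate 4.216 μm/a
copper: T>10 °C ⇒ hinge -0.080·(23.8−10) = -1.1040
  sulphur-dioxide contribution → 0.04013 μm/a
  chloride contribution → 0.6484 μm/a
  total first-year rate 0.6886 μm/a
Ordering by μm/a: zinc (4.22) > copper (0.689)

copper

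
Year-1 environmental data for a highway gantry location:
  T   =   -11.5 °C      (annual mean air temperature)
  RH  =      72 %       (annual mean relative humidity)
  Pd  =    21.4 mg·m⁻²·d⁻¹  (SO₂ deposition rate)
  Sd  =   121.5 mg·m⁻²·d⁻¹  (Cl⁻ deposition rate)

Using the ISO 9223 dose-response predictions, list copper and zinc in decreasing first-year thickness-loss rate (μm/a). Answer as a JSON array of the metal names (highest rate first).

["zinc", "copper"]

copper: f(T) = +0.126·(T−10) [T≤10 °C] = -2.7090
  sulphur-dioxide contribution → 0.05477 μm/a
  chloride contribution → 0.2848 μm/a
  ⇒ r_corr(copper) = 0.3396 μm/a
zinc: T≤10 °C ⇒ hinge +0.038·(-11.5−10) = -0.8170
  sulphur-dioxide contribution → 0.6019 μm/a
  chloride contribution → 0.1807 μm/a
  total first-year rate 0.7826 μm/a
Ordering by μm/a: zinc (0.783) > copper (0.34)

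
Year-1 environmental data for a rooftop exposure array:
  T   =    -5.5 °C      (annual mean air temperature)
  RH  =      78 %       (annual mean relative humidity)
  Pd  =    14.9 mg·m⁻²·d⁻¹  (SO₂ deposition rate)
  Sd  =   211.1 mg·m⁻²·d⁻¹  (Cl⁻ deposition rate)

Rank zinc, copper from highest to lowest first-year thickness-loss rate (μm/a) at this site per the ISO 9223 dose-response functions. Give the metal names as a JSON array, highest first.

["zinc", "copper"]

zinc: f(T) = +0.038·(T−10) [T≤10 °C] = -0.5890
  Pd branch = 0.0129·Pd^0.44·e^(0.046·RH+f) = 0.8497 μm/a
  Cl⁻ term: 0.0175·211.1^0.57·exp(0.008·78+0.085·-5.5) = 0.4325
  sum: 0.8497 + 0.4325 → r_corr = 1.282 μm/a
copper: f(T) = +0.126·(T−10) [T≤10 °C] = -1.9530
  SO₂ term: 0.0053·14.9^0.26·exp(0.059·78-1.9530) = 0.1513
  Cl⁻ term: 0.01025·211.1^0.27·exp(0.036·78+0.049·-5.5) = 0.5505
  r_corr = 0.1513 + 0.5505 = 0.7018 μm/a
Ordering by μm/a: zinc (1.28) > copper (0.702)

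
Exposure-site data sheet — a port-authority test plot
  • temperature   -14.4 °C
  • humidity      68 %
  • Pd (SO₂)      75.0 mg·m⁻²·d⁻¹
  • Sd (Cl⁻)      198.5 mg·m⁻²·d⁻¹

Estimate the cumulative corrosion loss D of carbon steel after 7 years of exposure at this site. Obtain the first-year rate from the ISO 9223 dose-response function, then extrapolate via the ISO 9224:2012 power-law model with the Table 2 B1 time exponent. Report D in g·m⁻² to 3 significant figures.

D(7) = 349 g·m⁻²

carbon steel: f(T) = +0.150·(T−10) [T≤10 °C] = -3.6600
  SO₂ term: 1.77·75.0^0.52·exp(0.02·68-3.6600) = 1.675
  Sd branch = 0.102·Sd^0.62·e^(0.033·RH+0.04·T) = 14.38 μm/a
  sum: 1.675 + 14.38 → r_corr = 16.05 μm/a
Long-term exponent b (ISO 9224 Table 2, B1) = 0.523
  D(7) = 16.05 × 7^0.523 = 16.05 × 2.767 = 44.41 μm
  Mass loss = 44.41 μm × 7.85 g/cm³ = 348.6 g·m⁻²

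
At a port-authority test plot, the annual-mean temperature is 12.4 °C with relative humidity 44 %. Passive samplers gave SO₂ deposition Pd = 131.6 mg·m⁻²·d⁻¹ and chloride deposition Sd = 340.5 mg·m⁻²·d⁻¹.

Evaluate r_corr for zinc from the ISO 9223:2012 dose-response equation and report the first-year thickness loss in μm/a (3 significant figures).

zinc: f(T) = -0.071·(T−10) [T>10 °C] = -0.1704
  Pd branch = 0.0129·Pd^0.44·e^(0.046·RH+f) = 0.7048 μm/a
  Sd branch = 0.0175·Sd^0.57·e^(0.008·RH+0.085·T) = 1.981 μm/a
  r_corr = 0.7048 + 1.981 = 2.686 μm/a

r_corr = 2.69 μm/a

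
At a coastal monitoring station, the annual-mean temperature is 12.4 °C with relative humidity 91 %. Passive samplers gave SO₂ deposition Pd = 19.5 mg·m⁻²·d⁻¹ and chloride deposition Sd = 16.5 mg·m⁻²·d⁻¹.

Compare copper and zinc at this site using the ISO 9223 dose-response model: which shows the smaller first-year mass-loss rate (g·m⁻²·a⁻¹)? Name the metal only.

zinc

copper: temperature factor f = -0.080·(2.4) = -0.1920
  sulphur-dioxide contribution → 2.032 μm/a
  chloride contribution → 1.062 μm/a
  ⇒ r_corr(copper) = 3.094 μm/a
  mass loss = 3.094 μm/a × 8.96 g/cm³ = 27.73 g·m⁻²·a⁻¹
zinc: temperature factor f = -0.071·(2.4) = -0.1704
  sulphur-dioxide contribution → 2.643 μm/a
  chloride contribution → 0.5139 μm/a
  total first-year rate 3.157 μm/a
  mass loss = 3.157 μm/a × 7.14 g/cm³ = 22.54 g·m⁻²·a⁻¹
Ordering by g·m⁻²·a⁻¹: copper (27.7) > zinc (22.5)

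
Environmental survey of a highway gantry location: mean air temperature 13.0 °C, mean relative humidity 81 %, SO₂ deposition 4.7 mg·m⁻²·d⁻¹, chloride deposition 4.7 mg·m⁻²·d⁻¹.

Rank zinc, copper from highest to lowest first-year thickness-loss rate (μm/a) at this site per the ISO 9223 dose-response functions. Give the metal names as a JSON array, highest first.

["copper", "zinc"]

zinc: f(T) = -0.071·(T−10) [T>10 °C] = -0.2130
  sulphur-dioxide contribution → 0.855 μm/a
  chloride contribution → 0.244 μm/a
  total first-year rate 1.099 μm/a
copper: T>10 °C ⇒ hinge -0.080·(13.0−10) = -0.2400
  sulphur-dioxide contribution → 0.7418 μm/a
  chloride contribution → 0.5435 μm/a
  total first-year rate 1.285 μm/a
Ordering by μm/a: copper (1.29) > zinc (1.1)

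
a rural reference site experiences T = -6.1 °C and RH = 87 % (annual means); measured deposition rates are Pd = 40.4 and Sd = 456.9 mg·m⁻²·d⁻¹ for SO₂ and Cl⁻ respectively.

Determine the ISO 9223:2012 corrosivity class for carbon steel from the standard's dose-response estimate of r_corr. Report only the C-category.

carbon steel: temperature factor f = +0.150·(-16.1) = -2.4150
  sulphur-dioxide contribution → 6.168 μm/a
  chloride contribution → 62.89 μm/a
  ⇒ r_corr(carbon steel) = 69.06 μm/a
69.1 μm/a falls in (50, 80] for carbon steel → category C4

C4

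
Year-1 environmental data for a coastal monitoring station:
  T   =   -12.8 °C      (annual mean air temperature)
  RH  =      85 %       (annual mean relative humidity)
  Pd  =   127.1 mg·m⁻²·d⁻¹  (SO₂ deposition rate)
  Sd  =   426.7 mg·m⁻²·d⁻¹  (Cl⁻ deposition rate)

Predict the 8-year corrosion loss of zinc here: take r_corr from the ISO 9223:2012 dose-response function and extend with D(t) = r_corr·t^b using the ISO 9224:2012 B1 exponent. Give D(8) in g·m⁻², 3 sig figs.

zinc: temperature factor f = +0.038·(-22.8) = -0.8664
  sulphur-dioxide contribution → 2.282 μm/a
  chloride contribution → 0.3673 μm/a
  ⇒ r_corr(zinc) = 2.649 μm/a
Long-term exponent b (ISO 9224 Table 2, B1) = 0.813
  D(8) = 2.649 × 8^0.813 = 2.649 × 5.423 = 14.36 μm
  Mass loss = 14.36 μm × 7.14 g/cm³ = 102.6 g·m⁻²

D(8) = 103 g·m⁻²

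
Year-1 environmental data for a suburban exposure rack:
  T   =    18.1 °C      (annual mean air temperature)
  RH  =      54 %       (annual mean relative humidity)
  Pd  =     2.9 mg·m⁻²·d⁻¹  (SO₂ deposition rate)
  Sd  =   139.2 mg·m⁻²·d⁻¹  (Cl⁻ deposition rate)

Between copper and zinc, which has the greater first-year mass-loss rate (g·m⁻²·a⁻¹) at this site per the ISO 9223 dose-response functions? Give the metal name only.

copper: temperature factor f = -0.080·(8.1) = -0.6480
  SO₂ term: 0.0053·2.9^0.26·exp(0.059·54-0.6480) = 0.08846
  Cl⁻ term: 0.01025·139.2^0.27·exp(0.036·54+0.049·18.1) = 0.6591
  r_corr = 0.08846 + 0.6591 = 0.7476 μm/a
  mass loss = 0.7476 μm/a × 8.96 g/cm³ = 6.698 g·m⁻²·a⁻¹
zinc: f(T) = -0.071·(T−10) [T>10 °C] = -0.5751
  SO₂ term: 0.0129·2.9^0.44·exp(0.046·54-0.5751) = 0.139
  Cl⁻ term: 0.0175·139.2^0.57·exp(0.008·54+0.085·18.1) = 2.093
  r_corr = 0.139 + 2.093 = 2.232 μm/a
  mass loss = 2.232 μm/a × 7.14 g/cm³ = 15.93 g·m⁻²·a⁻¹
Ordering by g·m⁻²·a⁻¹: zinc (15.9) > copper (6.7)

zinc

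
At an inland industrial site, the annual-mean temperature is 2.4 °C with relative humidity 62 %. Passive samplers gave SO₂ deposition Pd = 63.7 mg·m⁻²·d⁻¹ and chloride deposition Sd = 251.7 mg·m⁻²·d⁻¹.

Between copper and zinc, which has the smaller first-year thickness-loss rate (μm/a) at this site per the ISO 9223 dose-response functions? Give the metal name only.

copper

copper: f(T) = +0.126·(T−10) [T≤10 °C] = -0.9576
  SO₂ term: 0.0053·63.7^0.26·exp(0.059·62-0.9576) = 0.2323
  Cl⁻ term: 0.01025·251.7^0.27·exp(0.036·62+0.049·2.4) = 0.4779
  r_corr = 0.2323 + 0.4779 = 0.7103 μm/a
zinc: f(T) = +0.038·(T−10) [T≤10 °C] = -0.2888
  Pd branch = 0.0129·Pd^0.44·e^(0.046·RH+f) = 1.041 μm/a
  Cl⁻ term: 0.0175·251.7^0.57·exp(0.008·62+0.085·2.4) = 0.8233
  sum: 1.041 + 0.8233 → r_corr = 1.865 μm/a
Ordering by μm/a: zinc (1.86) > copper (0.71)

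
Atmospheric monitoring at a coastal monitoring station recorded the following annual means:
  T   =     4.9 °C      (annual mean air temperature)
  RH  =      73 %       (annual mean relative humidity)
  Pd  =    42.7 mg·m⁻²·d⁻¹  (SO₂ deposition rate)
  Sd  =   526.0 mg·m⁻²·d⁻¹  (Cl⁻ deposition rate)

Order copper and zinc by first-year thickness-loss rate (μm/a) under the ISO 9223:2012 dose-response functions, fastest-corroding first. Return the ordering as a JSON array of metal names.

copper: temperature factor f = +0.126·(-5.1) = -0.6426
  sulphur-dioxide contribution → 0.5491 μm/a
  chloride contribution → 0.9795 μm/a
  total first-year rate 1.529 μm/a
zinc: T≤10 °C ⇒ hinge +0.038·(4.9−10) = -0.1938
  sulphur-dioxide contribution → 1.593 μm/a
  chloride contribution → 1.692 μm/a
  total first-year rate 3.285 μm/a
Ordering by μm/a: zinc (3.29) > copper (1.53)

["zinc", "copper"]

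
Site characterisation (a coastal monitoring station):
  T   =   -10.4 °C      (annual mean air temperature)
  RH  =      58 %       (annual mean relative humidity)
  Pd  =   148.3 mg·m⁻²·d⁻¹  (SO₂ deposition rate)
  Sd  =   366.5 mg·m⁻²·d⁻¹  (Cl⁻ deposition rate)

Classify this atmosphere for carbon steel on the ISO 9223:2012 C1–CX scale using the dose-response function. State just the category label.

carbon steel: f(T) = +0.150·(T−10) [T≤10 °C] = -3.0600
  sulphur-dioxide contribution → 3.563 μm/a
  chloride contribution → 17.74 μm/a
  total first-year rate 21.3 μm/a
Category bounds: 1.3…25 μm/a bracket r_corr ⇒ C2

C2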